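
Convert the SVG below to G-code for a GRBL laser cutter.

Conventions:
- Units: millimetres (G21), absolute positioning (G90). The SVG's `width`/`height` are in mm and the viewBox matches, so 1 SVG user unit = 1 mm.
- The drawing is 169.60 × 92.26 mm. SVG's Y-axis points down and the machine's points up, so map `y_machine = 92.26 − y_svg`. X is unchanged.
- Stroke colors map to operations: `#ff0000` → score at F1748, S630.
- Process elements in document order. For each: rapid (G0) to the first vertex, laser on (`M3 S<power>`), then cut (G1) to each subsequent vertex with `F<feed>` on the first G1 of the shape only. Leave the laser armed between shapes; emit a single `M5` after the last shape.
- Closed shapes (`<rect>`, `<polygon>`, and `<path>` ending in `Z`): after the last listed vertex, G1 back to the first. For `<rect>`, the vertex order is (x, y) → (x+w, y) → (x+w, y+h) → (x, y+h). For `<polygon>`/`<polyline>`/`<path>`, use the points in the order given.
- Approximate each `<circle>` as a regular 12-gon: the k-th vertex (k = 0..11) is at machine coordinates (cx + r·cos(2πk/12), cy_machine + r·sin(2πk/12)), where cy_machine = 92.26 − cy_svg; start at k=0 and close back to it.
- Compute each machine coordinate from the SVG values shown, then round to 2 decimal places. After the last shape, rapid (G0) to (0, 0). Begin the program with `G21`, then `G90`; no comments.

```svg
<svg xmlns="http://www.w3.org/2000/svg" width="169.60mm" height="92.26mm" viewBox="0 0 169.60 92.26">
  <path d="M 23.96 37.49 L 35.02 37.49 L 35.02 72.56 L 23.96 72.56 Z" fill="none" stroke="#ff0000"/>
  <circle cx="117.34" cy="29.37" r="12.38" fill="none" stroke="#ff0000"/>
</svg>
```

G21
G90
G0 X23.96 Y54.77
M3 S630
G1 X35.02 Y54.77 F1748
G1 X35.02 Y19.70
G1 X23.96 Y19.70
G1 X23.96 Y54.77
G0 X129.72 Y62.89
M3 S630
G1 X128.06 Y69.08 F1748
G1 X123.53 Y73.61
G1 X117.34 Y75.27
G1 X111.15 Y73.61
G1 X106.62 Y69.08
G1 X104.96 Y62.89
G1 X106.62 Y56.70
G1 X111.15 Y52.17
G1 X117.34 Y50.51
G1 X123.53 Y52.17
G1 X128.06 Y56.70
G1 X129.72 Y62.89
M5
G0 X0.00 Y0.00

Since the viewBox matches the mm dimensions, user units are millimetres directly. The only transform is the Y-flip y_m = 92.26 − y_svg.

Shape 1 is a rectangle drawn with `<path>`. Its stroke #ff0000 means score at S630, F1748. After flipping Y the toolpath is (23.96,54.77) → (35.02,54.77) → (35.02,19.70) → (23.96,19.70) → (23.96,54.77), returning to the start.

Shape 2 is a circle drawn with `<circle>`. Its stroke #ff0000 means score at S630, F1748. After flipping Y the toolpath is (129.72,62.89) → (128.06,69.08) → (123.53,73.61) → (117.34,75.27) → (111.15,73.61) → (106.62,69.08) → (104.96,62.89) → (106.62,56.70) → (111.15,52.17) → (117.34,50.51) → (123.53,52.17) → (128.06,56.70) → (129.72,62.89), returning to the start.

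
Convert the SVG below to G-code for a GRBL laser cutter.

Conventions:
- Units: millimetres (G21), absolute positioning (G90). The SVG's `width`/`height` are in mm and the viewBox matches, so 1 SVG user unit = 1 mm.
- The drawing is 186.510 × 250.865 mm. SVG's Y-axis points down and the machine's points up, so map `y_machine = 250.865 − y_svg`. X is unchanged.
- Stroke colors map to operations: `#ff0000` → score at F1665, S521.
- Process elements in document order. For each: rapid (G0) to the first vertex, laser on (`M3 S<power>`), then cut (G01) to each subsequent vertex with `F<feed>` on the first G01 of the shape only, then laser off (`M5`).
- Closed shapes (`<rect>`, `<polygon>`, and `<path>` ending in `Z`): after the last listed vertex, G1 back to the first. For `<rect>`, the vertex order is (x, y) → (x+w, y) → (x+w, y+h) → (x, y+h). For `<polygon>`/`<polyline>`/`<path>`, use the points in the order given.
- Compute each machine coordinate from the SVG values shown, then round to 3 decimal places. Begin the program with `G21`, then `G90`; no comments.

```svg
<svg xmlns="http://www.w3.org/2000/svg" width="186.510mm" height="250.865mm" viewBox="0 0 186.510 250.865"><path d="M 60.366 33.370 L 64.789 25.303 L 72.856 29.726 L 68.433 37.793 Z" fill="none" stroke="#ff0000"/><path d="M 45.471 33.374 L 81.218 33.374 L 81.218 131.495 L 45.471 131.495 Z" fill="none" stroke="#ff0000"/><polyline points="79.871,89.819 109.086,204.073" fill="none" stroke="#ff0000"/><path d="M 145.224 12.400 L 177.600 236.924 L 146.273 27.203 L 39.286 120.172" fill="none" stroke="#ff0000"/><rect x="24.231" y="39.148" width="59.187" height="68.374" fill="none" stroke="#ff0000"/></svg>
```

1 u = 1 mm; y_m = 250.865 − y.

[1] `<path>` regular polygon, #ff0000→score S521 F1665: (60.366,217.495) → (64.789,225.562) → (72.856,221.139) → (68.433,213.072) → (60.366,217.495) (closed)

[2] `<path>` rectangle, #ff0000→score S521 F1665: (45.471,217.491) → (81.218,217.491) → (81.218,119.370) → (45.471,119.370) → (45.471,217.491) (closed)

[3] `<polyline>` line segment, #ff0000→score S521 F1665: (79.871,161.046) → (109.086,46.792)

[4] `<path>` open polyline, #ff0000→score S521 F1665: (145.224,238.465) → (177.600,13.941) → (146.273,223.662) → (39.286,130.693)

[5] `<rect>` rectangle, #ff0000→score S521 F1665: (24.231,211.717) → (83.418,211.717) → (83.418,143.343) → (24.231,143.343) → (24.231,211.717) (closed)

G21
G90
G0 X60.366 Y217.495
M3 S521
G01 X64.789 Y225.562 F1665
G01 X72.856 Y221.139
G01 X68.433 Y213.072
G01 X60.366 Y217.495
M5
G0 X45.471 Y217.491
M3 S521
G01 X81.218 Y217.491 F1665
G01 X81.218 Y119.370
G01 X45.471 Y119.370
G01 X45.471 Y217.491
M5
G0 X79.871 Y161.046
M3 S521
G01 X109.086 Y46.792 F1665
M5
G0 X145.224 Y238.465
M3 S521
G01 X177.600 Y13.941 F1665
G01 X146.273 Y223.662
G01 X39.286 Y130.693
M5
G0 X24.231 Y211.717
M3 S521
G01 X83.418 Y211.717 F1665
G01 X83.418 Y143.343
G01 X24.231 Y143.343
G01 X24.231 Y211.717
M5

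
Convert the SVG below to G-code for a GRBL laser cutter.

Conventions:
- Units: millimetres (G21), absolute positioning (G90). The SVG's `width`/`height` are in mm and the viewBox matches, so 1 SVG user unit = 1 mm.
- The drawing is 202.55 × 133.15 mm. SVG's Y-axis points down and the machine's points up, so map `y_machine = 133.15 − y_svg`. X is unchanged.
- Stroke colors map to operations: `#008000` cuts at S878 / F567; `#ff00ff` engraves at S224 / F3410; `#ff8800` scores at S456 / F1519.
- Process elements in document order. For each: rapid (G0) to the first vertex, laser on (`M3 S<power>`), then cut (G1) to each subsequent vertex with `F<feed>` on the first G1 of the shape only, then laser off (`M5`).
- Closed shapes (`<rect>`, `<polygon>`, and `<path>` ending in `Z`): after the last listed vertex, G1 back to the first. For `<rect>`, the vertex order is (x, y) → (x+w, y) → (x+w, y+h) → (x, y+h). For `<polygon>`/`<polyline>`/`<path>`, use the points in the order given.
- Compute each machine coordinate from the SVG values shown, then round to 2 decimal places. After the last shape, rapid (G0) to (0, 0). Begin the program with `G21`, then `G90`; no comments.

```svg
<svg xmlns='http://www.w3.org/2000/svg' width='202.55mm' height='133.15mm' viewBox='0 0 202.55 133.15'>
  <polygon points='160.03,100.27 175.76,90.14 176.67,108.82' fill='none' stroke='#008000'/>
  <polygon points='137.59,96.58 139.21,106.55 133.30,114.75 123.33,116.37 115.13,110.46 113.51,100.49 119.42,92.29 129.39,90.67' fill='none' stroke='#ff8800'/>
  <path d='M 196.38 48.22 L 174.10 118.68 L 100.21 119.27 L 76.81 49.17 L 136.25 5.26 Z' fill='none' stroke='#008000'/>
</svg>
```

G21
G90
G0 X160.03 Y32.88
M3 S878
G1 X175.76 Y43.01 F567
G1 X176.67 Y24.33
G1 X160.03 Y32.88
M5
G0 X137.59 Y36.57
M3 S456
G1 X139.21 Y26.60 F1519
G1 X133.30 Y18.40
G1 X123.33 Y16.78
G1 X115.13 Y22.69
G1 X113.51 Y32.66
G1 X119.42 Y40.86
G1 X129.39 Y42.48
G1 X137.59 Y36.57
M5
G0 X196.38 Y84.93
M3 S878
G1 X174.10 Y14.47 F567
G1 X100.21 Y13.88
G1 X76.81 Y83.98
G1 X136.25 Y127.89
G1 X196.38 Y84.93
M5
G0 X0.00 Y0.00

Since the viewBox matches the mm dimensions, user units are millimetres directly. The only transform is the Y-flip y_m = 133.15 − y_svg.

Shape 1 is a regular polygon drawn with `<polygon>`. Its stroke #008000 means cut at S878, F567. After flipping Y the toolpath is (160.03,32.88) → (175.76,43.01) → (176.67,24.33) → (160.03,32.88), returning to the start.

Shape 2 is a regular polygon drawn with `<polygon>`. Its stroke #ff8800 means score at S456, F1519. After flipping Y the toolpath is (137.59,36.57) → (139.21,26.60) → (133.30,18.40) → (123.33,16.78) → (115.13,22.69) → (113.51,32.66) → (119.42,40.86) → (129.39,42.48) → (137.59,36.57), returning to the start.

Shape 3 is a regular polygon drawn with `<path>`. Its stroke #008000 means cut at S878, F567. After flipping Y the toolpath is (196.38,84.93) → (174.10,14.47) → (100.21,13.88) → (76.81,83.98) → (136.25,127.89) → (196.38,84.93), returning to the start.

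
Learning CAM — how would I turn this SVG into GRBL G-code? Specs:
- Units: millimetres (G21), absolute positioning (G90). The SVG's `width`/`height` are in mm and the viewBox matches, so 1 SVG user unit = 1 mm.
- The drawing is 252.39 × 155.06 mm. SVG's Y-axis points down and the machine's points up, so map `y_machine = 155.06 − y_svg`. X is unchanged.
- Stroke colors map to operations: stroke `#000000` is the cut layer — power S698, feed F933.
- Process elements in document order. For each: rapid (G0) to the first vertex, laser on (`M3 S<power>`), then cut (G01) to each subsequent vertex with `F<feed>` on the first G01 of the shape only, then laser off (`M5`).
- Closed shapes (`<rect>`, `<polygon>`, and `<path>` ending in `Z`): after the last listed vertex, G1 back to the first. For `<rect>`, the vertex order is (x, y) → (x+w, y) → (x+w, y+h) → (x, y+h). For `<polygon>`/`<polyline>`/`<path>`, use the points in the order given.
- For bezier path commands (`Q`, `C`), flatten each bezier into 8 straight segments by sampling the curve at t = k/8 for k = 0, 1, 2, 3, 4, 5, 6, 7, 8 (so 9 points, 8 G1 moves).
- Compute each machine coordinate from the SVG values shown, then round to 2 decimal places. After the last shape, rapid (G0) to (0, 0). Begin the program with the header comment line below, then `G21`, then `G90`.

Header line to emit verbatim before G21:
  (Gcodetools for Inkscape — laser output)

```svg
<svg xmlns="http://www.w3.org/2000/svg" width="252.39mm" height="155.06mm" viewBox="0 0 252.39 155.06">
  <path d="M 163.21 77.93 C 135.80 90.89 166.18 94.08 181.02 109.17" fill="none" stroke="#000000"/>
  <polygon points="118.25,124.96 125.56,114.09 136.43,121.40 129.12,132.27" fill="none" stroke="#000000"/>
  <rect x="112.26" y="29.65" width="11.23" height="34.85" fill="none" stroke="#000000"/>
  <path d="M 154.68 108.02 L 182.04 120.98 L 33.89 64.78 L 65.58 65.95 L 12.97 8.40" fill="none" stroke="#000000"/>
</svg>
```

1 u = 1 mm; y_m = 155.06 − y.

[1] `<path>` cubic bezier, #000000→cut S698 F933: (163.21,77.13) → (155.50,72.69) → (152.34,68.90) → (152.89,65.53) → (156.27,62.31) → (161.64,58.99) → (168.12,55.31) → (174.87,51.03) → (181.02,45.89)

[2] `<polygon>` regular polygon, #000000→cut S698 F933: (118.25,30.10) → (125.56,40.97) → (136.43,33.66) → (129.12,22.79) → (118.25,30.10) (closed)

[3] `<rect>` rectangle, #000000→cut S698 F933: (112.26,125.41) → (123.49,125.41) → (123.49,90.56) → (112.26,90.56) → (112.26,125.41) (closed)

[4] `<path>` open polyline, #000000→cut S698 F933: (154.68,47.04) → (182.04,34.08) → (33.89,90.28) → (65.58,89.11) → (12.97,146.66)

(Gcodetools for Inkscape — laser output)
G21
G90
G0 X163.21 Y77.13
M3 S698
G01 X155.50 Y72.69 F933
G01 X152.34 Y68.90
G01 X152.89 Y65.53
G01 X156.27 Y62.31
G01 X161.64 Y58.99
G01 X168.12 Y55.31
G01 X174.87 Y51.03
G01 X181.02 Y45.89
M5
G0 X118.25 Y30.10
M3 S698
G01 X125.56 Y40.97 F933
G01 X136.43 Y33.66
G01 X129.12 Y22.79
G01 X118.25 Y30.10
M5
G0 X112.26 Y125.41
M3 S698
G01 X123.49 Y125.41 F933
G01 X123.49 Y90.56
G01 X112.26 Y90.56
G01 X112.26 Y125.41
M5
G0 X154.68 Y47.04
M3 S698
G01 X182.04 Y34.08 F933
G01 X33.89 Y90.28
G01 X65.58 Y89.11
G01 X12.97 Y146.66
M5
G0 X0.00 Y0.00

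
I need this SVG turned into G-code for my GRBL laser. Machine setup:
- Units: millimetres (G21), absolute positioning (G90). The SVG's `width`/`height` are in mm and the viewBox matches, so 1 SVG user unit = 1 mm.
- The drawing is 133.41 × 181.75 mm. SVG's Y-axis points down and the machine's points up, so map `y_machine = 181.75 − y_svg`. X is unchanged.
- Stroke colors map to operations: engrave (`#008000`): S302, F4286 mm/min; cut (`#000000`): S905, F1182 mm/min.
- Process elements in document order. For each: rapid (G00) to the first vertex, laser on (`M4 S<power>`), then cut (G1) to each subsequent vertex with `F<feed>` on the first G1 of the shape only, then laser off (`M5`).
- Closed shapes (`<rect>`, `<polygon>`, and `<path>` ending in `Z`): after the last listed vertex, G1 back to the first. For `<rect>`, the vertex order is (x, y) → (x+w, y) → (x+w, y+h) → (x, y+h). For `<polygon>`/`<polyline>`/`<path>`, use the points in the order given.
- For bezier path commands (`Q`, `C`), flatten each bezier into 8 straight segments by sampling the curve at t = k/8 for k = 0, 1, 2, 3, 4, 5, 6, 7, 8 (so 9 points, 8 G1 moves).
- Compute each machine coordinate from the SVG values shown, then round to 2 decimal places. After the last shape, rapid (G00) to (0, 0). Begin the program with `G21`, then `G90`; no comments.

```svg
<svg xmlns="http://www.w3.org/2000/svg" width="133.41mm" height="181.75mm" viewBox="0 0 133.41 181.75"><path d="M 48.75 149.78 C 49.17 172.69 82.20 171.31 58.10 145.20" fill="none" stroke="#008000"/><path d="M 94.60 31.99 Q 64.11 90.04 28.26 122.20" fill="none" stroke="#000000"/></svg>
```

G21
G90
G00 X48.75 Y31.97
M4 S302
G1 X50.26 Y24.52 F4286
G1 X53.78 Y19.35
G1 X58.25 Y16.47
G1 X62.62 Y15.88
G1 X65.84 Y17.59
G1 X66.87 Y21.60
G1 X64.63 Y27.92
G1 X58.10 Y36.55
M5
G00 X94.60 Y149.76
M4 S905
G1 X86.89 Y135.65 F1182
G1 X79.02 Y122.35
G1 X70.98 Y109.86
G1 X62.77 Y98.18
G1 X54.39 Y87.31
G1 X45.85 Y77.25
G1 X37.14 Y67.99
G1 X28.26 Y59.55
M5
G00 X0.00 Y0.00

viewBox `0 0 133.41 181.75` with mm width/height → 1 unit = 1 mm. Flip: y_m = 181.75 − y_svg.

**Shape 1** — `<path>` cubic bezier, stroke `#008000` → engrave (S302, F4286). Control points (SVG): P0=(48.75,149.78), P1=(49.17,172.69), P2=(82.20,171.31), P3=(58.10,145.20); sampled at t=k/8. Machine vertices: (48.75,31.97) → (50.26,24.52) → (53.78,19.35) → (58.25,16.47) → (62.62,15.88) → (65.84,17.59) → (66.87,21.60) → (64.63,27.92) → (58.10,36.55). Open path.

**Shape 2** — `<path>` quadratic bezier, stroke `#000000` → cut (S905, F1182). Control points (SVG): P0=(94.60,31.99), P1=(64.11,90.04), P2=(28.26,122.20); sampled at t=k/8. Machine vertices: (94.60,149.76) → (86.89,135.65) → (79.02,122.35) → (70.98,109.86) → (62.77,98.18) → (54.39,87.31) → (45.85,77.25) → (37.14,67.99) → (28.26,59.55). Open path.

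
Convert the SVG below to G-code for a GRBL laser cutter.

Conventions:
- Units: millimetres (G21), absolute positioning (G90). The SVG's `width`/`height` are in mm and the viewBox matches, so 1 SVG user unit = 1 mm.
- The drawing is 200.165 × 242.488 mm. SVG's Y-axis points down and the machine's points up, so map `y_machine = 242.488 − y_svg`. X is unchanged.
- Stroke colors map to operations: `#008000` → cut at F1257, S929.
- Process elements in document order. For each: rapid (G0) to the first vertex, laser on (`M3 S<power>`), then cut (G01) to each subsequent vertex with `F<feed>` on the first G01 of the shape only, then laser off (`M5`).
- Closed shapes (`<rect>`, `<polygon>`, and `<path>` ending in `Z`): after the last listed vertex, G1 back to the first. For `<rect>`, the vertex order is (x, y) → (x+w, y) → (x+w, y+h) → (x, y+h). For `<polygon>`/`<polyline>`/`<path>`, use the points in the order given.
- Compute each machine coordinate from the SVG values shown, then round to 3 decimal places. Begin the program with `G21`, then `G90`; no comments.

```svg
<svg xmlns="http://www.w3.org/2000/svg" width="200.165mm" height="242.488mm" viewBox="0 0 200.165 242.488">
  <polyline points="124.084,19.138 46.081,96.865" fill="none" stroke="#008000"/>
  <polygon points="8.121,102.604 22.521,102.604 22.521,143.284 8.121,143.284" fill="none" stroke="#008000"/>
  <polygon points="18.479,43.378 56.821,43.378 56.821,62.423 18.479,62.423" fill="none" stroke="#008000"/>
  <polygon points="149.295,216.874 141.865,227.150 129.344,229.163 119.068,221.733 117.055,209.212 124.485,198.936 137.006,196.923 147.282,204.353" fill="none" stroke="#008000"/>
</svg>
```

Since the viewBox matches the mm dimensions, user units are millimetres directly. The only transform is the Y-flip y_m = 242.488 − y_svg.

Shape 1 is a line segment drawn with `<polyline>`. Its stroke #008000 means cut at S929, F1257. After flipping Y the toolpath is (124.084,223.350) → (46.081,145.623).

Shape 2 is a rectangle drawn with `<polygon>`. Its stroke #008000 means cut at S929, F1257. After flipping Y the toolpath is (8.121,139.884) → (22.521,139.884) → (22.521,99.204) → (8.121,99.204) → (8.121,139.884), returning to the start.

Shape 3 is a rectangle drawn with `<polygon>`. Its stroke #008000 means cut at S929, F1257. After flipping Y the toolpath is (18.479,199.110) → (56.821,199.110) → (56.821,180.065) → (18.479,180.065) → (18.479,199.110), returning to the start.

Shape 4 is a regular polygon drawn with `<polygon>`. Its stroke #008000 means cut at S929, F1257. After flipping Y the toolpath is (149.295,25.614) → (141.865,15.338) → (129.344,13.325) → (119.068,20.755) → (117.055,33.276) → (124.485,43.552) → (137.006,45.565) → (147.282,38.135) → (149.295,25.614), returning to the start.

G21
G90
G0 X124.084 Y223.350
M3 S929
G01 X46.081 Y145.623 F1257
M5
G0 X8.121 Y139.884
M3 S929
G01 X22.521 Y139.884 F1257
G01 X22.521 Y99.204
G01 X8.121 Y99.204
G01 X8.121 Y139.884
M5
G0 X18.479 Y199.110
M3 S929
G01 X56.821 Y199.110 F1257
G01 X56.821 Y180.065
G01 X18.479 Y180.065
G01 X18.479 Y199.110
M5
G0 X149.295 Y25.614
M3 S929
G01 X141.865 Y15.338 F1257
G01 X129.344 Y13.325
G01 X119.068 Y20.755
G01 X117.055 Y33.276
G01 X124.485 Y43.552
G01 X137.006 Y45.565
G01 X147.282 Y38.135
G01 X149.295 Y25.614
M5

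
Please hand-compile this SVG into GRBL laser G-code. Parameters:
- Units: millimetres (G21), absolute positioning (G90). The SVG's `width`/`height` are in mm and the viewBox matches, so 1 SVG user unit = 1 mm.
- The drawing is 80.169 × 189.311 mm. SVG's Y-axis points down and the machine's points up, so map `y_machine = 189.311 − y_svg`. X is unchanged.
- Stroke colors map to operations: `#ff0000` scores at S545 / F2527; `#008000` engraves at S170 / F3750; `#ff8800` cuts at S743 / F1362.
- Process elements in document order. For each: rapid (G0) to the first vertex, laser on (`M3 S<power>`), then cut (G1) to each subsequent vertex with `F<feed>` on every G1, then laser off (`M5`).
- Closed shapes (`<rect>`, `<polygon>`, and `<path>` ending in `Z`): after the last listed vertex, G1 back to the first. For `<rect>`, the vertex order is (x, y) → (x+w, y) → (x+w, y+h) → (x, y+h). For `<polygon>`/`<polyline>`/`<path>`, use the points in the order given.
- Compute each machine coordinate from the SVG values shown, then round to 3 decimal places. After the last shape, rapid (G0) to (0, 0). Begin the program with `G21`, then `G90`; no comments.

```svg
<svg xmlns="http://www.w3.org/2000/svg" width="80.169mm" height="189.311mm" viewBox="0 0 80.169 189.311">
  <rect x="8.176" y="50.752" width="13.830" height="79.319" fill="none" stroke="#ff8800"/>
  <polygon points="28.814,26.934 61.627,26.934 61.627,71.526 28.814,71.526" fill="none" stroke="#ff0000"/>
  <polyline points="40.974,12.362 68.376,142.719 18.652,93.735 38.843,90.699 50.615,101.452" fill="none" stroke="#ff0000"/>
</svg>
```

G21
G90
G0 X8.176 Y138.559
M3 S743
G1 X22.006 Y138.559 F1362
G1 X22.006 Y59.240 F1362
G1 X8.176 Y59.240 F1362
G1 X8.176 Y138.559 F1362
M5
G0 X28.814 Y162.377
M3 S545
G1 X61.627 Y162.377 F2527
G1 X61.627 Y117.785 F2527
G1 X28.814 Y117.785 F2527
G1 X28.814 Y162.377 F2527
M5
G0 X40.974 Y176.949
M3 S545
G1 X68.376 Y46.592 F2527
G1 X18.652 Y95.576 F2527
G1 X38.843 Y98.612 F2527
G1 X50.615 Y87.859 F2527
M5
G0 X0.000 Y0.000

1 u = 1 mm; y_m = 189.311 − y.

[1] `<rect>` rectangle, #ff8800→cut S743 F1362: (8.176,138.559) → (22.006,138.559) → (22.006,59.240) → (8.176,59.240) → (8.176,138.559) (closed)

[2] `<polygon>` rectangle, #ff0000→score S545 F2527: (28.814,162.377) → (61.627,162.377) → (61.627,117.785) → (28.814,117.785) → (28.814,162.377) (closed)

[3] `<polyline>` open polyline, #ff0000→score S545 F2527: (40.974,176.949) → (68.376,46.592) → (18.652,95.576) → (38.843,98.612) → (50.615,87.859)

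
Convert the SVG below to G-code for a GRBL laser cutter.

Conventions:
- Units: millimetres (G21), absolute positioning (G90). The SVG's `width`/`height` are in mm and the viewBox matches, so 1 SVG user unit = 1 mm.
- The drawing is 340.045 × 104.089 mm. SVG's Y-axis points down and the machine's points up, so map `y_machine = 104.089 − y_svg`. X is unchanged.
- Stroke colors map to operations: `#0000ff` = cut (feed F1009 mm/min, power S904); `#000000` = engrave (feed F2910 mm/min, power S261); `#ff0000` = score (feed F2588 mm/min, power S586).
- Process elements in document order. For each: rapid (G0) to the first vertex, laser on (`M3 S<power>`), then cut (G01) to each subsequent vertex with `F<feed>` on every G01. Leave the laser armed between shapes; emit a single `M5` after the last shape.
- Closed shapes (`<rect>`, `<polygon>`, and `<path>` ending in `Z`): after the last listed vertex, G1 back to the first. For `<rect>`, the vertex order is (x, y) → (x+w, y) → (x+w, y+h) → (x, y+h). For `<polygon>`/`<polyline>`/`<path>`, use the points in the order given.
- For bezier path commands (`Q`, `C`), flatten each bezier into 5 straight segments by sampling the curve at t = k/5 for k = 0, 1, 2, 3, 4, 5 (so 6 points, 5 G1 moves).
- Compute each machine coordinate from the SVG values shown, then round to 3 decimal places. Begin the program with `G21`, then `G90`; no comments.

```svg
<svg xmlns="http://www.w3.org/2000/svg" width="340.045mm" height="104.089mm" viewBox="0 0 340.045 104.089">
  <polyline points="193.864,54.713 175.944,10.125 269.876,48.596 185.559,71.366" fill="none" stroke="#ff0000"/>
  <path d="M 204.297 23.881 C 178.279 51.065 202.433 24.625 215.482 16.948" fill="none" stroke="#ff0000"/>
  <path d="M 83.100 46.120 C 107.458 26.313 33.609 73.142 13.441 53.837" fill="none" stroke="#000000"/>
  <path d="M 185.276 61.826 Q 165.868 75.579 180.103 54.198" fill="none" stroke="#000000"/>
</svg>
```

G21
G90
G0 X193.864 Y49.376
M3 S586
G01 X175.944 Y93.964 F2588
G01 X269.876 Y55.493 F2588
G01 X185.559 Y32.723 F2588
G0 X204.297 Y80.208
M3 S586
G01 X194.217 Y69.753 F2588
G01 X193.236 Y68.694 F2588
G01 X198.415 Y73.555 F2588
G01 X206.810 Y80.862 F2588
G01 X215.482 Y87.141 F2588
G0 X83.100 Y57.969
M3 S261
G01 X87.145 Y62.919 F2910
G01 X74.911 Y58.249 F2910
G01 X53.689 Y50.333 F2910
G01 X30.768 Y45.543 F2910
G01 X13.441 Y50.252 F2910
G0 X185.276 Y42.263
M3 S261
G01 X178.859 Y38.167 F2910
G01 X175.132 Y36.882 F2910
G01 X174.098 Y38.408 F2910
G01 X175.755 Y42.744 F2910
G01 X180.103 Y49.891 F2910
M5

Since the viewBox matches the mm dimensions, user units are millimetres directly. The only transform is the Y-flip y_m = 104.089 − y_svg.

Shape 1 is a open polyline drawn with `<polyline>`. Its stroke #ff0000 means score at S586, F2588. After flipping Y the toolpath is (193.864,49.376) → (175.944,93.964) → (269.876,55.493) → (185.559,32.723).

Shape 2 is a cubic bezier drawn with `<path>`. Its stroke #ff0000 means score at S586, F2588. After flipping Y the toolpath is (204.297,80.208) → (194.217,69.753) → (193.236,68.694) → (198.415,73.555) → (206.810,80.862) → (215.482,87.141).

Shape 3 is a cubic bezier drawn with `<path>`. Its stroke #000000 means engrave at S261, F2910. After flipping Y the toolpath is (83.100,57.969) → (87.145,62.919) → (74.911,58.249) → (53.689,50.333) → (30.768,45.543) → (13.441,50.252).

Shape 4 is a quadratic bezier drawn with `<path>`. Its stroke #000000 means engrave at S261, F2910. After flipping Y the toolpath is (185.276,42.263) → (178.859,38.167) → (175.132,36.882) → (174.098,38.408) → (175.755,42.744) → (180.103,49.891).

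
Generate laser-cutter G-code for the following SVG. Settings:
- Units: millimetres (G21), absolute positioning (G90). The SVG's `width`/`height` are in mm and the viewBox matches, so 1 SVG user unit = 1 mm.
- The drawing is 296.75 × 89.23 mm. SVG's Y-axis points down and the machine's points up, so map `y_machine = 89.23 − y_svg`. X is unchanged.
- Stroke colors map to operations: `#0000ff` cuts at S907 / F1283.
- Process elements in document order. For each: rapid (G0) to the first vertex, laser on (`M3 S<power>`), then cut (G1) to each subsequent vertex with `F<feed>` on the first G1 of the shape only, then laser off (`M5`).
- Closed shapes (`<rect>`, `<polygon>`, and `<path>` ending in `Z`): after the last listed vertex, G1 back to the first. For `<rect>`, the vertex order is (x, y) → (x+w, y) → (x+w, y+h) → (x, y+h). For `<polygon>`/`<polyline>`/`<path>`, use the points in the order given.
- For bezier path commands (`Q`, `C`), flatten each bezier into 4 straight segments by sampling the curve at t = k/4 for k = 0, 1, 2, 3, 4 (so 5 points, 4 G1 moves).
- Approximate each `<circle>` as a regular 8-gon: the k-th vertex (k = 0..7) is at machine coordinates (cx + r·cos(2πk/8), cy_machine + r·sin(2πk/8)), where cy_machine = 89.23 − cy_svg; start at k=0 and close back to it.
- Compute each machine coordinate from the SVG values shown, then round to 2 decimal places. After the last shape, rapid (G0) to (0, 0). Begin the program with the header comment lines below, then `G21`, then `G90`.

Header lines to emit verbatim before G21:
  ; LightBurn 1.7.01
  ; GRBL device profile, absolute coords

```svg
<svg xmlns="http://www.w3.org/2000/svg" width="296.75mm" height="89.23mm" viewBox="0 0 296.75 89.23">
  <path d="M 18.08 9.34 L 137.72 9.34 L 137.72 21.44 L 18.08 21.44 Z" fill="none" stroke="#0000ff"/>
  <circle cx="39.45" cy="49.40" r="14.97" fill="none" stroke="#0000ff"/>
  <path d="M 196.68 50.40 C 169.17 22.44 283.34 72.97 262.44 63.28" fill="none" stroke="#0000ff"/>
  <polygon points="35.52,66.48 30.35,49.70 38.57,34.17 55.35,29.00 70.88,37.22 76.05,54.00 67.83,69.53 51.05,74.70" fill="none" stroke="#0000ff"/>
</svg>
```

Since the viewBox matches the mm dimensions, user units are millimetres directly. The only transform is the Y-flip y_m = 89.23 − y_svg.

Shape 1 is a rectangle drawn with `<path>`. Its stroke #0000ff means cut at S907, F1283. After flipping Y the toolpath is (18.08,79.89) → (137.72,79.89) → (137.72,67.79) → (18.08,67.79) → (18.08,79.89), returning to the start.

Shape 2 is a circle drawn with `<circle>`. Its stroke #0000ff means cut at S907, F1283. After flipping Y the toolpath is (54.42,39.83) → (50.04,50.42) → (39.45,54.80) → (28.86,50.42) → (24.48,39.83) → (28.86,29.24) → (39.45,24.86) → (50.04,29.24) → (54.42,39.83), returning to the start.

Shape 3 is a cubic bezier drawn with `<path>`. Its stroke #0000ff means cut at S907, F1283. After flipping Y the toolpath is (196.68,38.83) → (198.29,47.25) → (227.08,39.24) → (257.11,27.81) → (262.44,25.95).

Shape 4 is a regular polygon drawn with `<polygon>`. Its stroke #0000ff means cut at S907, F1283. After flipping Y the toolpath is (35.52,22.75) → (30.35,39.53) → (38.57,55.06) → (55.35,60.23) → (70.88,52.01) → (76.05,35.23) → (67.83,19.70) → (51.05,14.53) → (35.52,22.75), returning to the start.

; LightBurn 1.7.01
; GRBL device profile, absolute coords
G21
G90
G0 X18.08 Y79.89
M3 S907
G1 X137.72 Y79.89 F1283
G1 X137.72 Y67.79
G1 X18.08 Y67.79
G1 X18.08 Y79.89
M5
G0 X54.42 Y39.83
M3 S907
G1 X50.04 Y50.42 F1283
G1 X39.45 Y54.80
G1 X28.86 Y50.42
G1 X24.48 Y39.83
G1 X28.86 Y29.24
G1 X39.45 Y24.86
G1 X50.04 Y29.24
G1 X54.42 Y39.83
M5
G0 X196.68 Y38.83
M3 S907
G1 X198.29 Y47.25 F1283
G1 X227.08 Y39.24
G1 X257.11 Y27.81
G1 X262.44 Y25.95
M5
G0 X35.52 Y22.75
M3 S907
G1 X30.35 Y39.53 F1283
G1 X38.57 Y55.06
G1 X55.35 Y60.23
G1 X70.88 Y52.01
G1 X76.05 Y35.23
G1 X67.83 Y19.70
G1 X51.05 Y14.53
G1 X35.52 Y22.75
M5
G0 X0.00 Y0.00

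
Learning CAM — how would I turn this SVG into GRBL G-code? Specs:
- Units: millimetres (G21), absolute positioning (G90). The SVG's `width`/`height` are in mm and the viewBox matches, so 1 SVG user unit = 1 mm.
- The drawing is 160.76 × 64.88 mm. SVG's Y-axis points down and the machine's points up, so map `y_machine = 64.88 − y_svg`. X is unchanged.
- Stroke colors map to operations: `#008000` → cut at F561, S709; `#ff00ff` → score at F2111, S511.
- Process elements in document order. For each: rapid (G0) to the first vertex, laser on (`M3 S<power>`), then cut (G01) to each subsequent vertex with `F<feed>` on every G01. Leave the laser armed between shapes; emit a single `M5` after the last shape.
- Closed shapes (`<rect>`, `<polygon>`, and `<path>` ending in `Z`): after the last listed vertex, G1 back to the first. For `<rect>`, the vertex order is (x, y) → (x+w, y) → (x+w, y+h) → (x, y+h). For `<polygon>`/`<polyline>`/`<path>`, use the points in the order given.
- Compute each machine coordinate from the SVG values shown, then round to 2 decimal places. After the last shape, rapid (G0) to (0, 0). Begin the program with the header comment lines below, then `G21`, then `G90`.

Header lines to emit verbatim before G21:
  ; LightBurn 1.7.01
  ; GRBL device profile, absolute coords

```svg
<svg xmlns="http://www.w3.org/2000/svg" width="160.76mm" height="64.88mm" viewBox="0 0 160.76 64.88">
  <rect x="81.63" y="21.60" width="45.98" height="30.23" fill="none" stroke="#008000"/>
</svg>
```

Since the viewBox matches the mm dimensions, user units are millimetres directly. The only transform is the Y-flip y_m = 64.88 − y_svg.

Shape 1 is a rectangle drawn with `<rect>`. Its stroke #008000 means cut at S709, F561. After flipping Y the toolpath is (81.63,43.28) → (127.61,43.28) → (127.61,13.05) → (81.63,13.05) → (81.63,43.28), returning to the start.

; LightBurn 1.7.01
; GRBL device profile, absolute coords
G21
G90
G0 X81.63 Y43.28
M3 S709
G01 X127.61 Y43.28 F561
G01 X127.61 Y13.05 F561
G01 X81.63 Y13.05 F561
G01 X81.63 Y43.28 F561
M5
G0 X0.00 Y0.00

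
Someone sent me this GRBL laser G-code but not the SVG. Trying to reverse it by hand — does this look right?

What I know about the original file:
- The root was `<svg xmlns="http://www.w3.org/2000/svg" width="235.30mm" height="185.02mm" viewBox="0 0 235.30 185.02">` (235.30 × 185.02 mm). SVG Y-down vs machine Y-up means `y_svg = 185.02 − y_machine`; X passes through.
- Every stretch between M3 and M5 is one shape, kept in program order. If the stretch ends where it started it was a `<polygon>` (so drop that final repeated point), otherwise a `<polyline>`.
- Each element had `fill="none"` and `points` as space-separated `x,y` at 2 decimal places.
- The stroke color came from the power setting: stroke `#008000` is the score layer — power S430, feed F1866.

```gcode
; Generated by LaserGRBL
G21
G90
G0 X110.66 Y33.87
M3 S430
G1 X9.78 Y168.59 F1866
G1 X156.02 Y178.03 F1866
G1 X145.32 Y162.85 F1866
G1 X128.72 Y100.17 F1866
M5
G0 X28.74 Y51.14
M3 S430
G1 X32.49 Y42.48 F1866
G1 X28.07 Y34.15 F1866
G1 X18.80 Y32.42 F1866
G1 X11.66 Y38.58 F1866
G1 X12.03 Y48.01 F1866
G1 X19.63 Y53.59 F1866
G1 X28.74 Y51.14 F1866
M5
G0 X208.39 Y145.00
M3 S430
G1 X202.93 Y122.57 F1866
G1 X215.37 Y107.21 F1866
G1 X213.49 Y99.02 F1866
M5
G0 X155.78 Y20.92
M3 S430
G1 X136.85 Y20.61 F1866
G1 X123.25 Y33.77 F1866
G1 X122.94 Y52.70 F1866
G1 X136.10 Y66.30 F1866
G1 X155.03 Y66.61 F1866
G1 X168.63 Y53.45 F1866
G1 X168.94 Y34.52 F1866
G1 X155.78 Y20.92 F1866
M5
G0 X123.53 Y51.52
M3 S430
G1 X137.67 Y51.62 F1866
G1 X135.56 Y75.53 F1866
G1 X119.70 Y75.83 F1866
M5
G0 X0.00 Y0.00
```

Machine Y-up, SVG Y-down with viewBox height 185.02, so y_svg = 185.02 − y_machine; X carries over. Every run uses S430, so all elements get stroke `#008000` (score).

Run 1: The run is open, so emit a `<polyline>` with points (Y-flipped): 110.66,151.15 9.78,16.43 156.02,6.99 145.32,22.17 128.72,84.85.

Run 2: The run returns to its start, so emit a `<polygon>` with points (Y-flipped): 28.74,133.88 32.49,142.54 28.07,150.87 18.80,152.60 11.66,146.44 12.03,137.01 19.63,131.43.

Run 3: The run is open, so emit a `<polyline>` with points (Y-flipped): 208.39,40.02 202.93,62.45 215.37,77.81 213.49,86.00.

Run 4: The run returns to its start, so emit a `<polygon>` with points (Y-flipped): 155.78,164.10 136.85,164.41 123.25,151.25 122.94,132.32 136.10,118.72 155.03,118.41 168.63,131.57 168.94,150.50.

Run 5: The run is open, so emit a `<polyline>` with points (Y-flipped): 123.53,133.50 137.67,133.40 135.56,109.49 119.70,109.19.

<svg xmlns="http://www.w3.org/2000/svg" width="235.30mm" height="185.02mm" viewBox="0 0 235.30 185.02">
  <polyline points="110.66,151.15 9.78,16.43 156.02,6.99 145.32,22.17 128.72,84.85" fill="none" stroke="#008000"/>
  <polygon points="28.74,133.88 32.49,142.54 28.07,150.87 18.80,152.60 11.66,146.44 12.03,137.01 19.63,131.43" fill="none" stroke="#008000"/>
  <polyline points="208.39,40.02 202.93,62.45 215.37,77.81 213.49,86.00" fill="none" stroke="#008000"/>
  <polygon points="155.78,164.10 136.85,164.41 123.25,151.25 122.94,132.32 136.10,118.72 155.03,118.41 168.63,131.57 168.94,150.50" fill="none" stroke="#008000"/>
  <polyline points="123.53,133.50 137.67,133.40 135.56,109.49 119.70,109.19" fill="none" stroke="#008000"/>
</svg>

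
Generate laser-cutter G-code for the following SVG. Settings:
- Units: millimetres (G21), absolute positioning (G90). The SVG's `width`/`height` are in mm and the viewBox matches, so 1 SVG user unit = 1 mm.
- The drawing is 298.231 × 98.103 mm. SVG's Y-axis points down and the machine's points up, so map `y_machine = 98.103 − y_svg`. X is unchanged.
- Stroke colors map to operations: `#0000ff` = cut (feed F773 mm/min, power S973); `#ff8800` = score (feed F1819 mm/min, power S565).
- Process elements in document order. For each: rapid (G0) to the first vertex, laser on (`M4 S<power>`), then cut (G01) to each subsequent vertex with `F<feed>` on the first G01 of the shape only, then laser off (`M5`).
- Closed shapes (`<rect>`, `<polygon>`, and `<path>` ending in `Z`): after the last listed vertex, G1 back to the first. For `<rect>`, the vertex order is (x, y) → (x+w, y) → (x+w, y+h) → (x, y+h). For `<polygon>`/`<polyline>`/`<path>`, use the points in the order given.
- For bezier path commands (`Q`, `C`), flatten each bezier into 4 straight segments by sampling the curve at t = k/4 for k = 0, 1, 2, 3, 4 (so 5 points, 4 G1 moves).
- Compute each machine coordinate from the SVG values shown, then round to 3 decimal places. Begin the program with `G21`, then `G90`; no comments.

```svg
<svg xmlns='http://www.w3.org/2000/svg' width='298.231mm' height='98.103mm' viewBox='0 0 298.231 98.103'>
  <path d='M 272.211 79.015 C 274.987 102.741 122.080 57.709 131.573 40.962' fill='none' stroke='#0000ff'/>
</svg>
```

1 u = 1 mm; y_m = 98.103 − y.

[1] `<path>` cubic bezier, #0000ff→cut S973 F773: (272.211,19.088) → (250.072,12.669) → (199.373,22.937) → (149.933,40.794) → (131.573,57.141)

G21
G90
G0 X272.211 Y19.088
M4 S973
G01 X250.072 Y12.669 F773
G01 X199.373 Y22.937
G01 X149.933 Y40.794
G01 X131.573 Y57.141
M5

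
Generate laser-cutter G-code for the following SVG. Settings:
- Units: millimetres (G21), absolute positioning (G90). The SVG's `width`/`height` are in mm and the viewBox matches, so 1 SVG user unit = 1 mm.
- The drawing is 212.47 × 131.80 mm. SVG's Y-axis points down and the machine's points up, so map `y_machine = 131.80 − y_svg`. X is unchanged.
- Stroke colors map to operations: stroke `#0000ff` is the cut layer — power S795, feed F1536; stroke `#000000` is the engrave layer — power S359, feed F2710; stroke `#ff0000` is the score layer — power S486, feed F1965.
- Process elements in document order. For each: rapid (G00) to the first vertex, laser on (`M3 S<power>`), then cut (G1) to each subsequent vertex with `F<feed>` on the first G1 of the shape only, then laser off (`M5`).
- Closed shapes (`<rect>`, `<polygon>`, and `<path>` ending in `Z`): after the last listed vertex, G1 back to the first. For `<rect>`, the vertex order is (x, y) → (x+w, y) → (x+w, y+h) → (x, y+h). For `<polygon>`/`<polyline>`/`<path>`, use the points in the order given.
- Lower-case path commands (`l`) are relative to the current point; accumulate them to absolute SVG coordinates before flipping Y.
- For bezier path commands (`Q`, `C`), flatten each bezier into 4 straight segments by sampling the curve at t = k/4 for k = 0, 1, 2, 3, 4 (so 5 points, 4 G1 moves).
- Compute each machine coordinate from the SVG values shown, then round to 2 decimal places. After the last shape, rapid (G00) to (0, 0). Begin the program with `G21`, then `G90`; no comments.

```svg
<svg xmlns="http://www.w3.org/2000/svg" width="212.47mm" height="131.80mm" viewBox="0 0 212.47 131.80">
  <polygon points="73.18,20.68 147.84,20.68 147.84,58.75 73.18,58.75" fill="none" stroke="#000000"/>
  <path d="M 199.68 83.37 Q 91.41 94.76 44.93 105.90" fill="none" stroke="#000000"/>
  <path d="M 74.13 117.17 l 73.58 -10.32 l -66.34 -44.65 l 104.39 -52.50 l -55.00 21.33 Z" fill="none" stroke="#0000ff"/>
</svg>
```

G21
G90
G00 X73.18 Y111.12
M3 S359
G1 X147.84 Y111.12 F2710
G1 X147.84 Y73.05
G1 X73.18 Y73.05
G1 X73.18 Y111.12
M5
G00 X199.68 Y48.43
M3 S359
G1 X149.41 Y42.75 F2710
G1 X106.86 Y37.10
G1 X72.03 Y31.49
G1 X44.93 Y25.90
M5
G00 X74.13 Y14.63
M3 S795
G1 X147.71 Y24.95 F1536
G1 X81.37 Y69.60
G1 X185.76 Y122.10
G1 X130.76 Y100.77
G1 X74.13 Y14.63
M5
G00 X0.00 Y0.00

viewBox `0 0 212.47 131.80` with mm width/height → 1 unit = 1 mm. Flip: y_m = 131.80 − y_svg.

**Shape 1** — `<polygon>` rectangle, stroke `#000000` → engrave (S359, F2710). Machine vertices: (73.18,111.12) → (147.84,111.12) → (147.84,73.05) → (73.18,73.05) → (73.18,111.12). Closed: final G1 returns to the first vertex.

**Shape 2** — `<path>` quadratic bezier, stroke `#000000` → engrave (S359, F2710). Control points (SVG): P0=(199.68,83.37), P1=(91.41,94.76), P2=(44.93,105.90); sampled at t=k/4. Machine vertices: (199.68,48.43) → (149.41,42.75) → (106.86,37.10) → (72.03,31.49) → (44.93,25.90). Open path.

**Shape 3** — `<path>` closed polygon, stroke `#0000ff` → cut (S795, F1536). Machine vertices: (74.13,14.63) → (147.71,24.95) → (81.37,69.60) → (185.76,122.10) → (130.76,100.77) → (74.13,14.63). Closed: final G1 returns to the first vertex.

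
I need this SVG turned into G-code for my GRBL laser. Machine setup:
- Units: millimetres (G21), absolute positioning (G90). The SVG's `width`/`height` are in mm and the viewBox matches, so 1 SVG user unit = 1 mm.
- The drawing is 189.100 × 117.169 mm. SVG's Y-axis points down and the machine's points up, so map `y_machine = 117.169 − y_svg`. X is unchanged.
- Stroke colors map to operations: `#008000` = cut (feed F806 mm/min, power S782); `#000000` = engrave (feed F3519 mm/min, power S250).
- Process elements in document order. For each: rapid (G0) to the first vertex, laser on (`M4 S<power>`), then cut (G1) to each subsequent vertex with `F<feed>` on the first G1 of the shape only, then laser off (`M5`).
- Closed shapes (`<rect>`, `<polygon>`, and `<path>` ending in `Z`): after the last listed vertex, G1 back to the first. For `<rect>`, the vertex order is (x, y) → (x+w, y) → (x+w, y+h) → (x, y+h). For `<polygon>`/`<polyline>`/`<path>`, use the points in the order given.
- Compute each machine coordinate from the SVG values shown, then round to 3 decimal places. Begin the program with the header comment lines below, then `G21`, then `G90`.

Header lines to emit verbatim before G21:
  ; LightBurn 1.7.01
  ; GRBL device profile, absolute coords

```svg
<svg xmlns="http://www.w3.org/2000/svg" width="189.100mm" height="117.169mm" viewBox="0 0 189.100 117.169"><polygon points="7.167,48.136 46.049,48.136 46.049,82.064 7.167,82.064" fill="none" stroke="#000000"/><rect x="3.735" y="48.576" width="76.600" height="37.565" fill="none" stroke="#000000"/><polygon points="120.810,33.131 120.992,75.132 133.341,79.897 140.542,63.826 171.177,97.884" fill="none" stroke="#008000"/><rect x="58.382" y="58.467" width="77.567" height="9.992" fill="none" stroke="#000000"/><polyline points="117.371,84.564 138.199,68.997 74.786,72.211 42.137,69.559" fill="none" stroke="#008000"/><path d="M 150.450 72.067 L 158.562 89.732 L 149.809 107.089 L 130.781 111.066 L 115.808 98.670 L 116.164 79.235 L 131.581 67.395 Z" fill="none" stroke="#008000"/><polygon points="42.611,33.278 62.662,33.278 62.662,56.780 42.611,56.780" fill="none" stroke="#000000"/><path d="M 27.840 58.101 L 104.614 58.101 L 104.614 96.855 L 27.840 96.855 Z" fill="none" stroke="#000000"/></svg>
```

; LightBurn 1.7.01
; GRBL device profile, absolute coords
G21
G90
G0 X7.167 Y69.033
M4 S250
G1 X46.049 Y69.033 F3519
G1 X46.049 Y35.105
G1 X7.167 Y35.105
G1 X7.167 Y69.033
M5
G0 X3.735 Y68.593
M4 S250
G1 X80.335 Y68.593 F3519
G1 X80.335 Y31.028
G1 X3.735 Y31.028
G1 X3.735 Y68.593
M5
G0 X120.810 Y84.038
M4 S782
G1 X120.992 Y42.037 F806
G1 X133.341 Y37.272
G1 X140.542 Y53.343
G1 X171.177 Y19.285
G1 X120.810 Y84.038
M5
G0 X58.382 Y58.702
M4 S250
G1 X135.949 Y58.702 F3519
G1 X135.949 Y48.710
G1 X58.382 Y48.710
G1 X58.382 Y58.702
M5
G0 X117.371 Y32.605
M4 S782
G1 X138.199 Y48.172 F806
G1 X74.786 Y44.958
G1 X42.137 Y47.610
M5
G0 X150.450 Y45.102
M4 S782
G1 X158.562 Y27.437 F806
G1 X149.809 Y10.080
G1 X130.781 Y6.103
G1 X115.808 Y18.499
G1 X116.164 Y37.934
G1 X131.581 Y49.774
G1 X150.450 Y45.102
M5
G0 X42.611 Y83.891
M4 S250
G1 X62.662 Y83.891 F3519
G1 X62.662 Y60.389
G1 X42.611 Y60.389
G1 X42.611 Y83.891
M5
G0 X27.840 Y59.068
M4 S250
G1 X104.614 Y59.068 F3519
G1 X104.614 Y20.314
G1 X27.840 Y20.314
G1 X27.840 Y59.068
M5

Since the viewBox matches the mm dimensions, user units are millimetres directly. The only transform is the Y-flip y_m = 117.169 − y_svg.

Shape 1 is a rectangle drawn with `<polygon>`. Its stroke #000000 means engrave at S250, F3519. After flipping Y the toolpath is (7.167,69.033) → (46.049,69.033) → (46.049,35.105) → (7.167,35.105) → (7.167,69.033), returning to the start.

Shape 2 is a rectangle drawn with `<rect>`. Its stroke #000000 means engrave at S250, F3519. After flipping Y the toolpath is (3.735,68.593) → (80.335,68.593) → (80.335,31.028) → (3.735,31.028) → (3.735,68.593), returning to the start.

Shape 3 is a closed polygon drawn with `<polygon>`. Its stroke #008000 means cut at S782, F806. After flipping Y the toolpath is (120.810,84.038) → (120.992,42.037) → (133.341,37.272) → (140.542,53.343) → (171.177,19.285) → (120.810,84.038), returning to the start.

Shape 4 is a rectangle drawn with `<rect>`. Its stroke #000000 means engrave at S250, F3519. After flipping Y the toolpath is (58.382,58.702) → (135.949,58.702) → (135.949,48.710) → (58.382,48.710) → (58.382,58.702), returning to the start.

Shape 5 is a open polyline drawn with `<polyline>`. Its stroke #008000 means cut at S782, F806. After flipping Y the toolpath is (117.371,32.605) → (138.199,48.172) → (74.786,44.958) → (42.137,47.610).

Shape 6 is a regular polygon drawn with `<path>`. Its stroke #008000 means cut at S782, F806. After flipping Y the toolpath is (150.450,45.102) → (158.562,27.437) → (149.809,10.080) → (130.781,6.103) → (115.808,18.499) → (116.164,37.934) → (131.581,49.774) → (150.450,45.102), returning to the start.

Shape 7 is a rectangle drawn with `<polygon>`. Its stroke #000000 means engrave at S250, F3519. After flipping Y the toolpath is (42.611,83.891) → (62.662,83.891) → (62.662,60.389) → (42.611,60.389) → (42.611,83.891), returning to the start.

Shape 8 is a rectangle drawn with `<path>`. Its stroke #000000 means engrave at S250, F3519. After flipping Y the toolpath is (27.840,59.068) → (104.614,59.068) → (104.614,20.314) → (27.840,20.314) → (27.840,59.068), returning to the start.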